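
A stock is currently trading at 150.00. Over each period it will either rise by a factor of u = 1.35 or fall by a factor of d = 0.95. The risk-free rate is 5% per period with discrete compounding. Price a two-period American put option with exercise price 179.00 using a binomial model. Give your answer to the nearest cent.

Risk-neutral probability p = (1 + 0.05 − 0.95)/(1.35 − 0.95) = 0.1000/0.4000 = 0.2500
Terminal stock prices: S_uu = 273.4, S_ud = 192.4, S_dd = 135.4
Terminal payoffs (K − S): max(-94.38, 0) = 0, max(-13.38, 0) = 0, max(43.62, 0) = 43.62
Node u (S = 202.5): continuation = 1/1.05·[0.2500·0.0000 + 0.7500·0.0000] = 0.0000; exercise value = 0.0000 ≤ continuation, so V_u = 0.0000
Node d (S = 142.5): continuation = 1/1.05·[0.2500·0.0000 + 0.7500·43.6250] = 31.1607; exercise value = 36.5000 > continuation, so V_d = 36.5000 (exercise)
Node 0 (S = 150): continuation = 1/1.05·[0.2500·0.0000 + 0.7500·36.5000] = 26.0714; exercise value = 29.0000 > continuation, so V_0 = 29.0000 (exercise)

29.00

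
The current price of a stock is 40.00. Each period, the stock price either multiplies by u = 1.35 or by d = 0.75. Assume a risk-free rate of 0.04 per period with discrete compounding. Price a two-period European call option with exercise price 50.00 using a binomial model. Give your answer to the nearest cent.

4.95

Risk-neutral probability p = (1 + 0.04 − 0.75)/(1.35 − 0.75) = 0.2900/0.6000 = 0.4833
Terminal stock prices: S_uu = 72.9, S_ud = 40.5, S_dd = 22.5
Terminal payoffs (S − K): max(22.9, 0) = 22.9, max(-9.5, 0) = 0, max(-27.5, 0) = 0
Node u (S = 54): V_u = 1/1.04·[0.4833·22.9000 + 0.5167·0.0000] = 10.6426
Node d (S = 30): V_d = 1/1.04·[0.4833·0.0000 + 0.5167·0.0000] = 0.0000
Node 0 (S = 40): V_0 = 1/1.04·[0.4833·10.6426 + 0.5167·0.0000] = 4.9461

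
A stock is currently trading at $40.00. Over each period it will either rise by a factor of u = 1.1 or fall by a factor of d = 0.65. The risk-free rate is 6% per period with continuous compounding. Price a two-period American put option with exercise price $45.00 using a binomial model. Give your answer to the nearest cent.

$5.00

Risk-neutral probability p = (e^0.06 − 0.65)/(1.1 − 0.65) = 0.4118/0.4500 = 0.9152
Terminal stock prices: S_uu = 48.4, S_ud = 28.6, S_dd = 16.9
Terminal payoffs (K − S): max(-3.4, 0) = 0, max(16.4, 0) = 16.4, max(28.1, 0) = 28.1
Node u (S = 44): continuation = e^(−0.06)·[0.9152·0.0000 + 0.0848·16.4000] = 1.3098; exercise value = 1.0000 ≤ continuation, so V_u = 1.3098
Node d (S = 26): continuation = e^(−0.06)·[0.9152·16.4000 + 0.0848·28.1000] = 16.3794; exercise value = 19.0000 > continuation, so V_d = 19.0000 (exercise)
Node 0 (S = 40): continuation = e^(−0.06)·[0.9152·1.3098 + 0.0848·19.0000] = 2.6465; exercise value = 5.0000 > continuation, so V_0 = 5.0000 (exercise)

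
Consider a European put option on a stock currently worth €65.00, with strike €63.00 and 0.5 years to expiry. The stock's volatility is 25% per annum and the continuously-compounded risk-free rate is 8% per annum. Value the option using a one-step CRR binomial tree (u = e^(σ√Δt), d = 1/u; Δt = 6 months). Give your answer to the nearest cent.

€3.52

CRR parameters: u = e^(σ√Δt) = e^(0.25·√0.5) = 1.1934, d = 1/u = 0.8380
Per-period rate: rΔt = 0.08·0.5 = 0.04, so R = e^0.04 = 1.0408
Risk-neutral probability p = (e^0.04 − 0.8380)/(1.1934 − 0.8380) = 0.2028/0.3554 = 0.5708
Terminal stock prices: S_u = 77.57, S_d = 54.47
Terminal payoffs (K − S): max(-14.57, 0) = 0, max(8.532, 0) = 8.532
Node 0 (S = 65): V_0 = e^(−0.04)·[0.5708·0.0000 + 0.4292·8.5322] = 3.5188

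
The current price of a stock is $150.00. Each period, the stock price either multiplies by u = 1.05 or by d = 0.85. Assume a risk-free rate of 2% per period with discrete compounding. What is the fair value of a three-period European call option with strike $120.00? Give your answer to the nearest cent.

$37.35

Risk-neutral probability p = (1 + 0.02 − 0.85)/(1.05 − 0.85) = 0.1700/0.2000 = 0.8500
Terminal stock prices: S_uuu = 173.6, S_uud = 140.6, S_udd = 113.8, S_ddd = 92.12
Terminal payoffs (S − K): max(53.64, 0) = 53.64, max(20.57, 0) = 20.57, max(-6.206, 0) = 0, max(-27.88, 0) = 0
Node uu (S = 165.4): V_uu = 1/1.02·[0.8500·53.6438 + 0.1500·20.5687] = 47.7279
Node ud (S = 133.9): V_ud = 1/1.02·[0.8500·20.5687 + 0.1500·0.0000] = 17.1406
Node dd (S = 108.4): V_dd = 1/1.02·[0.8500·0.0000 + 0.1500·0.0000] = 0.0000
Node u (S = 157.5): V_u = 1/1.02·[0.8500·47.7279 + 0.1500·17.1406] = 42.2940
Node d (S = 127.5): V_d = 1/1.02·[0.8500·17.1406 + 0.1500·0.0000] = 14.2839
Node 0 (S = 150): V_0 = 1/1.02·[0.8500·42.2940 + 0.1500·14.2839] = 37.3455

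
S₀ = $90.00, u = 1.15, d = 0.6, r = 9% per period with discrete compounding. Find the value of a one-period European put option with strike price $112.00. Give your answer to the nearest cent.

Risk-neutral probability p = (1 + 0.09 − 0.6)/(1.15 − 0.6) = 0.4900/0.5500 = 0.8909
Terminal stock prices: S_u = 103.5, S_d = 54
Terminal payoffs (K − S): max(8.5, 0) = 8.5, max(58, 0) = 58
Node 0 (S = 90): V_0 = 1/1.09·[0.8909·8.5000 + 0.1091·58.0000] = 12.7523

$12.75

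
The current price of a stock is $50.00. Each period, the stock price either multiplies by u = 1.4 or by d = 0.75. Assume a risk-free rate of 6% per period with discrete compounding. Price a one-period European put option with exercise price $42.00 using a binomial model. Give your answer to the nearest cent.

Risk-neutral probability p = (1 + 0.06 − 0.75)/(1.4 − 0.75) = 0.3100/0.6500 = 0.4769
Terminal stock prices: S_u = 70, S_d = 37.5
Terminal payoffs (K − S): max(-28, 0) = 0, max(4.5, 0) = 4.5
Node 0 (S = 50): V_0 = 1/1.06·[0.4769·0.0000 + 0.5231·4.5000] = 2.2206

$2.22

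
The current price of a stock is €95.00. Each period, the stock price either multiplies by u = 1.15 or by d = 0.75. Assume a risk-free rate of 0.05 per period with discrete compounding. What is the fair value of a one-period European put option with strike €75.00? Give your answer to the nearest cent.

€0.89

Risk-neutral probability p = (1 + 0.05 − 0.75)/(1.15 − 0.75) = 0.3000/0.4000 = 0.7500
Terminal stock prices: S_u = 109.2, S_d = 71.25
Terminal payoffs (K − S): max(-34.25, 0) = 0, max(3.75, 0) = 3.75
Node 0 (S = 95): V_0 = 1/1.05·[0.7500·0.0000 + 0.2500·3.7500] = 0.8929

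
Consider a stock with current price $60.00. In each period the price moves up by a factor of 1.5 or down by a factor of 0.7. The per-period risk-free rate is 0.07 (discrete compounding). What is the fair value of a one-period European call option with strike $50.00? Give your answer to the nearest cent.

Risk-neutral probability p = (1 + 0.07 − 0.7)/(1.5 − 0.7) = 0.3700/0.8000 = 0.4625
Terminal stock prices: S_u = 90, S_d = 42
Terminal payoffs (S − K): max(40, 0) = 40, max(-8, 0) = 0
Node 0 (S = 60): V_0 = 1/1.07·[0.4625·40.0000 + 0.5375·0.0000] = 17.2897

$17.29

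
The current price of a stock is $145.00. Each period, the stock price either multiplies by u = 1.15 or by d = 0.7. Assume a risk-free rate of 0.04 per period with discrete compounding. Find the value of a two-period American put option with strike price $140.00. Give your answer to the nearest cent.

$13.02

Risk-neutral probability p = (1 + 0.04 − 0.7)/(1.15 − 0.7) = 0.3400/0.4500 = 0.7556
Terminal stock prices: S_uu = 191.8, S_ud = 116.7, S_dd = 71.05
Terminal payoffs (K − S): max(-51.76, 0) = 0, max(23.28, 0) = 23.28, max(68.95, 0) = 68.95
Node u (S = 166.8): continuation = 1/1.04·[0.7556·0.0000 + 0.2444·23.2750] = 5.4706; exercise value = 0.0000 ≤ continuation, so V_u = 5.4706
Node d (S = 101.5): continuation = 1/1.04·[0.7556·23.2750 + 0.2444·68.9500] = 33.1154; exercise value = 38.5000 > continuation, so V_d = 38.5000 (exercise)
Node 0 (S = 145): continuation = 1/1.04·[0.7556·5.4706 + 0.2444·38.5000] = 13.0235; exercise value = 0.0000 ≤ continuation, so V_0 = 13.0235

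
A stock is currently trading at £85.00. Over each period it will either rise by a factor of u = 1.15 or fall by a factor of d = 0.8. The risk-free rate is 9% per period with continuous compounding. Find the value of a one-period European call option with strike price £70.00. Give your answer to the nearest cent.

Risk-neutral probability p = (e^0.09 − 0.8)/(1.15 − 0.8) = 0.2942/0.3500 = 0.8405
Terminal stock prices: S_u = 97.75, S_d = 68
Terminal payoffs (S − K): max(27.75, 0) = 27.75, max(-2, 0) = 0
Node 0 (S = 85): V_0 = e^(−0.09)·[0.8405·27.7500 + 0.1595·0.0000] = 21.3164

£21.32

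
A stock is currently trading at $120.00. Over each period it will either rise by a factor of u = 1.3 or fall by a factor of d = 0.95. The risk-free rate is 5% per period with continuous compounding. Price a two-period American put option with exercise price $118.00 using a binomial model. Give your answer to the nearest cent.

Risk-neutral probability p = (e^0.05 − 0.95)/(1.3 − 0.95) = 0.1013/0.3500 = 0.2893
Terminal stock prices: S_uu = 202.8, S_ud = 148.2, S_dd = 108.3
Terminal payoffs (K − S): max(-84.8, 0) = 0, max(-30.2, 0) = 0, max(9.7, 0) = 9.7
Node u (S = 156): continuation = e^(−0.05)·[0.2893·0.0000 + 0.7107·0.0000] = 0.0000; exercise value = 0.0000 ≤ continuation, so V_u = 0.0000
Node d (S = 114): continuation = e^(−0.05)·[0.2893·0.0000 + 0.7107·9.7000] = 6.5572; exercise value = 4.0000 ≤ continuation, so V_d = 6.5572
Node 0 (S = 120): continuation = e^(−0.05)·[0.2893·0.0000 + 0.7107·6.5572] = 4.4326; exercise value = 0.0000 ≤ continuation, so V_0 = 4.4326

$4.43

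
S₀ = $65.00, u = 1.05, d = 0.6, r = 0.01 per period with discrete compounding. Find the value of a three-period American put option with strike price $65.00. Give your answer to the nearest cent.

$5.77

Risk-neutral probability p = (1 + 0.01 − 0.6)/(1.05 − 0.6) = 0.4100/0.4500 = 0.9111
Terminal stock prices: S_uuu = 75.25, S_uud = 43, S_udd = 24.57, S_ddd = 14.04
Terminal payoffs (K − S): max(-10.25, 0) = 0, max(22, 0) = 22, max(40.43, 0) = 40.43, max(50.96, 0) = 50.96
Node uu (S = 71.66): continuation = 1/1.01·[0.9111·0.0000 + 0.0889·22.0025] = 1.9364; exercise value = 0.0000 ≤ continuation, so V_uu = 1.9364
Node ud (S = 40.95): continuation = 1/1.01·[0.9111·22.0025 + 0.0889·40.4300] = 23.4064; exercise value = 24.0500 > continuation, so V_ud = 24.0500 (exercise)
Node dd (S = 23.4): continuation = 1/1.01·[0.9111·40.4300 + 0.0889·50.9600] = 40.9564; exercise value = 41.6000 > continuation, so V_dd = 41.6000 (exercise)
Node u (S = 68.25): continuation = 1/1.01·[0.9111·1.9364 + 0.0889·24.0500] = 3.8634; exercise value = 0.0000 ≤ continuation, so V_u = 3.8634
Node d (S = 39): continuation = 1/1.01·[0.9111·24.0500 + 0.0889·41.6000] = 25.3564; exercise value = 26.0000 > continuation, so V_d = 26.0000 (exercise)
Node 0 (S = 65): continuation = 1/1.01·[0.9111·3.8634 + 0.0889·26.0000] = 5.7734; exercise value = 0.0000 ≤ continuation, so V_0 = 5.7734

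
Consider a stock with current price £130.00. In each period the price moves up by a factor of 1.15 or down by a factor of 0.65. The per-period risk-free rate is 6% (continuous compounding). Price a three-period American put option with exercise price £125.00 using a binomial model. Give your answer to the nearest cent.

Risk-neutral probability p = (e^0.06 − 0.65)/(1.15 − 0.65) = 0.4118/0.5000 = 0.8237
Terminal stock prices: S_uuu = 197.7, S_uud = 111.8, S_udd = 63.16, S_ddd = 35.7
Terminal payoffs (K − S): max(-72.71, 0) = 0, max(13.25, 0) = 13.25, max(61.84, 0) = 61.84, max(89.3, 0) = 89.3
Node uu (S = 171.9): continuation = e^(−0.06)·[0.8237·0.0000 + 0.1763·13.2488] = 2.2001; exercise value = 0.0000 ≤ continuation, so V_uu = 2.2001
Node ud (S = 97.17): continuation = e^(−0.06)·[0.8237·13.2488 + 0.1763·61.8362] = 20.5456; exercise value = 27.8250 > continuation, so V_ud = 27.8250 (exercise)
Node dd (S = 54.93): continuation = e^(−0.06)·[0.8237·61.8362 + 0.1763·89.2987] = 62.7956; exercise value = 70.0750 > continuation, so V_dd = 70.0750 (exercise)
Node u (S = 149.5): continuation = e^(−0.06)·[0.8237·2.2001 + 0.1763·27.8250] = 6.3272; exercise value = 0.0000 ≤ continuation, so V_u = 6.3272
Node d (S = 84.5): continuation = e^(−0.06)·[0.8237·27.8250 + 0.1763·70.0750] = 33.2206; exercise value = 40.5000 > continuation, so V_d = 40.5000 (exercise)
Node 0 (S = 130): continuation = e^(−0.06)·[0.8237·6.3272 + 0.1763·40.5000] = 11.6334; exercise value = 0.0000 ≤ continuation, so V_0 = 11.6334

£11.63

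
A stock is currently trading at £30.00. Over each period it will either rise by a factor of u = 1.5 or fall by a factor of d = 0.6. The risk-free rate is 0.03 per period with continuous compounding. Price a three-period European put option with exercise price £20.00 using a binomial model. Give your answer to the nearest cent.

Risk-neutral probability p = (e^0.03 − 0.6)/(1.5 − 0.6) = 0.4305/0.9000 = 0.4783
Terminal stock prices: S_uuu = 101.2, S_uud = 40.5, S_udd = 16.2, S_ddd = 6.48
Terminal payoffs (K − S): max(-81.25, 0) = 0, max(-20.5, 0) = 0, max(3.8, 0) = 3.8, max(13.52, 0) = 13.52
Node uu (S = 67.5): V_uu = e^(−0.03)·[0.4783·0.0000 + 0.5217·0.0000] = 0.0000
Node ud (S = 27): V_ud = e^(−0.03)·[0.4783·0.0000 + 0.5217·3.8000] = 1.9239
Node dd (S = 10.8): V_dd = e^(−0.03)·[0.4783·3.8000 + 0.5217·13.5200] = 8.6089
Node u (S = 45): V_u = e^(−0.03)·[0.4783·0.0000 + 0.5217·1.9239] = 0.9741
Node d (S = 18): V_d = e^(−0.03)·[0.4783·1.9239 + 0.5217·8.6089] = 5.2517
Node 0 (S = 30): V_0 = e^(−0.03)·[0.4783·0.9741 + 0.5217·5.2517] = 3.1110

£3.11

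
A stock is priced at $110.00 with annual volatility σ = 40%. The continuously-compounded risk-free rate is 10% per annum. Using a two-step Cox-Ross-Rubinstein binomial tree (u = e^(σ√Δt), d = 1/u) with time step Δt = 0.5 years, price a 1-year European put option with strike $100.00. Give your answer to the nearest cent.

CRR parameters: u = e^(σ√Δt) = e^(0.4·√0.5) = 1.3269, d = 1/u = 0.7536
Per-period rate: rΔt = 0.1·0.5 = 0.05, so R = e^0.05 = 1.0513
Risk-neutral probability p = (e^0.05 − 0.7536)/(1.3269 − 0.7536) = 0.2976/0.5733 = 0.5192
Terminal stock prices: S_uu = 193.7, S_ud = 110, S_dd = 62.48
Terminal payoffs (K − S): max(-93.67, 0) = 0, max(-10, 0) = 0, max(37.52, 0) = 37.52
Node u (S = 146): V_u = e^(−0.05)·[0.5192·0.0000 + 0.4808·0.0000] = 0.0000
Node d (S = 82.9): V_d = e^(−0.05)·[0.5192·0.0000 + 0.4808·37.5232] = 17.1615
Node 0 (S = 110): V_0 = e^(−0.05)·[0.5192·0.0000 + 0.4808·17.1615] = 7.8489

$7.85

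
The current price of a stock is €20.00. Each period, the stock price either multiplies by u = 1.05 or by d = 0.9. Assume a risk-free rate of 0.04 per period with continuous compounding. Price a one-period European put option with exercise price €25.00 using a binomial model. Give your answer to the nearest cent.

Risk-neutral probability p = (e^0.04 − 0.9)/(1.05 − 0.9) = 0.1408/0.1500 = 0.9387
Terminal stock prices: S_u = 21, S_d = 18
Terminal payoffs (K − S): max(4, 0) = 4, max(7, 0) = 7
Node 0 (S = 20): V_0 = e^(−0.04)·[0.9387·4.0000 + 0.0613·7.0000] = 4.0197

€4.02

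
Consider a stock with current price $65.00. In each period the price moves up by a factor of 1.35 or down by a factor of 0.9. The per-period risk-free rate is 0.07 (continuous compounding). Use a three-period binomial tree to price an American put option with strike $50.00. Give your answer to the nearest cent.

$0.50

Risk-neutral probability p = (e^0.07 − 0.9)/(1.35 − 0.9) = 0.1725/0.4500 = 0.3834
Terminal stock prices: S_uuu = 159.9, S_uud = 106.6, S_udd = 71.08, S_ddd = 47.39
Terminal payoffs (K − S): max(-109.9, 0) = 0, max(-56.62, 0) = 0, max(-21.08, 0) = 0, max(2.615, 0) = 2.615
Node uu (S = 118.5): continuation = e^(−0.07)·[0.3834·0.0000 + 0.6166·0.0000] = 0.0000; exercise value = 0.0000 ≤ continuation, so V_uu = 0.0000
Node ud (S = 78.98): continuation = e^(−0.07)·[0.3834·0.0000 + 0.6166·0.0000] = 0.0000; exercise value = 0.0000 ≤ continuation, so V_ud = 0.0000
Node dd (S = 52.65): continuation = e^(−0.07)·[0.3834·0.0000 + 0.6166·2.6150] = 1.5035; exercise value = 0.0000 ≤ continuation, so V_dd = 1.5035
Node u (S = 87.75): continuation = e^(−0.07)·[0.3834·0.0000 + 0.6166·0.0000] = 0.0000; exercise value = 0.0000 ≤ continuation, so V_u = 0.0000
Node d (S = 58.5): continuation = e^(−0.07)·[0.3834·0.0000 + 0.6166·1.5035] = 0.8645; exercise value = 0.0000 ≤ continuation, so V_d = 0.8645
Node 0 (S = 65): continuation = e^(−0.07)·[0.3834·0.0000 + 0.6166·0.8645] = 0.4970; exercise value = 0.0000 ≤ continuation, so V_0 = 0.4970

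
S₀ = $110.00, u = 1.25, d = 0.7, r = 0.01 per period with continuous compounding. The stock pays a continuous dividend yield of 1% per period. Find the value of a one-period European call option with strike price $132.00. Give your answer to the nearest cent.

$2.97

Per-period risk-free factor R = e^0.01 = 1.0101; dividend-adjusted growth = e^(0.01−0.01) = 1.0000.
Risk-neutral probability p = (1.0000 − 0.7)/(1.25 − 0.7) = 0.3000/0.5500 = 0.5455
Terminal stock prices: S_u = 137.5, S_d = 77
Terminal payoffs (S − K): max(5.5, 0) = 5.5, max(-55, 0) = 0
Node 0 (S = 110): V_0 = e^(−0.01)·[0.5455·5.5000 + 0.4545·0.0000] = 2.9701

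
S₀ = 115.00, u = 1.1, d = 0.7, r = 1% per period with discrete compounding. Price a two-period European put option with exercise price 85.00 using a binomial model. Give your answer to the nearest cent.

1.42

Risk-neutral probability p = (1 + 0.01 − 0.7)/(1.1 − 0.7) = 0.3100/0.4000 = 0.7750
Terminal stock prices: S_uu = 139.2, S_ud = 88.55, S_dd = 56.35
Terminal payoffs (K − S): max(-54.15, 0) = 0, max(-3.55, 0) = 0, max(28.65, 0) = 28.65
Node u (S = 126.5): V_u = 1/1.01·[0.7750·0.0000 + 0.2250·0.0000] = 0.0000
Node d (S = 80.5): V_d = 1/1.01·[0.7750·0.0000 + 0.2250·28.6500] = 6.3824
Node 0 (S = 115): V_0 = 1/1.01·[0.7750·0.0000 + 0.2250·6.3824] = 1.4218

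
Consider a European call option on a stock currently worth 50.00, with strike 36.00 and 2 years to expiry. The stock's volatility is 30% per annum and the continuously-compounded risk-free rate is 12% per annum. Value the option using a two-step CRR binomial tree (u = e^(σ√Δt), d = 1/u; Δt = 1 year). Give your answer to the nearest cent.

CRR parameters: u = e^(σ√Δt) = e^(0.3·√1) = 1.3499, d = 1/u = 0.7408
Per-period rate: rΔt = 0.12·1 = 0.12, so R = e^0.12 = 1.1275
Risk-neutral probability p = (e^0.12 − 0.7408)/(1.3499 − 0.7408) = 0.3867/0.6090 = 0.6349
Terminal stock prices: S_uu = 91.11, S_ud = 50, S_dd = 27.44
Terminal payoffs (S − K): max(55.11, 0) = 55.11, max(14, 0) = 14, max(-8.559, 0) = 0
Node u (S = 67.49): V_u = e^(−0.12)·[0.6349·55.1059 + 0.3651·14.0000] = 35.5638
Node d (S = 37.04): V_d = e^(−0.12)·[0.6349·14.0000 + 0.3651·0.0000] = 7.8835
Node 0 (S = 50): V_0 = e^(−0.12)·[0.6349·35.5638 + 0.3651·7.8835] = 22.5789

22.58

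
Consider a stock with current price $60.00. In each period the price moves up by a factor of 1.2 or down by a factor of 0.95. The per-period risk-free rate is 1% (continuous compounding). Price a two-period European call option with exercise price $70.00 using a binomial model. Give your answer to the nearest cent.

$0.93

Risk-neutral probability p = (e^0.01 − 0.95)/(1.2 − 0.95) = 0.0601/0.2500 = 0.2402
Terminal stock prices: S_uu = 86.4, S_ud = 68.4, S_dd = 54.15
Terminal payoffs (S − K): max(16.4, 0) = 16.4, max(-1.6, 0) = 0, max(-15.85, 0) = 0
Node u (S = 72): V_u = e^(−0.01)·[0.2402·16.4000 + 0.7598·0.0000] = 3.9001
Node d (S = 57): V_d = e^(−0.01)·[0.2402·0.0000 + 0.7598·0.0000] = 0.0000
Node 0 (S = 60): V_0 = e^(−0.01)·[0.2402·3.9001 + 0.7598·0.0000] = 0.9275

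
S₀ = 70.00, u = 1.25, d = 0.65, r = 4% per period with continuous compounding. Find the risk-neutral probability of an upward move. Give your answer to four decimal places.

p = 0.6514

Risk-neutral probability p = (e^0.04 − 0.65)/(1.25 − 0.65) = 0.3908/0.6000 = 0.6514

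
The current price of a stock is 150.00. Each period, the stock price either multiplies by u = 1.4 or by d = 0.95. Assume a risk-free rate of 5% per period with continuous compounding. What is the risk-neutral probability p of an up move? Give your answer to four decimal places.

Risk-neutral probability p = (e^0.05 − 0.95)/(1.4 − 0.95) = 0.1013/0.4500 = 0.2250

p = 0.2250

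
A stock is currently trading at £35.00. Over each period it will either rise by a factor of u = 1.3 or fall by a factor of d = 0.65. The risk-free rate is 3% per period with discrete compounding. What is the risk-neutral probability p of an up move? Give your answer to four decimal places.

p = 0.5846

Risk-neutral probability p = (1 + 0.03 − 0.65)/(1.3 − 0.65) = 0.3800/0.6500 = 0.5846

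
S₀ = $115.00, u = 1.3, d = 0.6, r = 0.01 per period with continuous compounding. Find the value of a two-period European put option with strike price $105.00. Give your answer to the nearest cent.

Risk-neutral probability p = (e^0.01 − 0.6)/(1.3 − 0.6) = 0.4101/0.7000 = 0.5858
Terminal stock prices: S_uu = 194.4, S_ud = 89.7, S_dd = 41.4
Terminal payoffs (K − S): max(-89.35, 0) = 0, max(15.3, 0) = 15.3, max(63.6, 0) = 63.6
Node u (S = 149.5): V_u = e^(−0.01)·[0.5858·0.0000 + 0.4142·15.3000] = 6.2744
Node d (S = 69): V_d = e^(−0.01)·[0.5858·15.3000 + 0.4142·63.6000] = 34.9552
Node 0 (S = 115): V_0 = e^(−0.01)·[0.5858·6.2744 + 0.4142·34.9552] = 17.9738

$17.97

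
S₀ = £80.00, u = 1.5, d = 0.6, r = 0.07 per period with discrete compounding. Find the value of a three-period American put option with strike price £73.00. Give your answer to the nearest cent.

£14.61

Risk-neutral probability p = (1 + 0.07 − 0.6)/(1.5 − 0.6) = 0.4700/0.9000 = 0.5222
Terminal stock prices: S_uuu = 270, S_uud = 108, S_udd = 43.2, S_ddd = 17.28
Terminal payoffs (K − S): max(-197, 0) = 0, max(-35, 0) = 0, max(29.8, 0) = 29.8, max(55.72, 0) = 55.72
Node uu (S = 180): continuation = 1/1.07·[0.5222·0.0000 + 0.4778·0.0000] = 0.0000; exercise value = 0.0000 ≤ continuation, so V_uu = 0.0000
Node ud (S = 72): continuation = 1/1.07·[0.5222·0.0000 + 0.4778·29.8000] = 13.3063; exercise value = 1.0000 ≤ continuation, so V_ud = 13.3063
Node dd (S = 28.8): continuation = 1/1.07·[0.5222·29.8000 + 0.4778·55.7200] = 39.4243; exercise value = 44.2000 > continuation, so V_dd = 44.2000 (exercise)
Node u (S = 120): continuation = 1/1.07·[0.5222·0.0000 + 0.4778·13.3063] = 5.9416; exercise value = 0.0000 ≤ continuation, so V_u = 5.9416
Node d (S = 48): continuation = 1/1.07·[0.5222·13.3063 + 0.4778·44.2000] = 26.2305; exercise value = 25.0000 ≤ continuation, so V_d = 26.2305
Node 0 (S = 80): continuation = 1/1.07·[0.5222·5.9416 + 0.4778·26.2305] = 14.6123; exercise value = 0.0000 ≤ continuation, so V_0 = 14.6123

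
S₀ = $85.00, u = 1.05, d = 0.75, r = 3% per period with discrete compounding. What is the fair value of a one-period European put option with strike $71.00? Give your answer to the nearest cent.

Risk-neutral probability p = (1 + 0.03 − 0.75)/(1.05 − 0.75) = 0.2800/0.3000 = 0.9333
Terminal stock prices: S_u = 89.25, S_d = 63.75
Terminal payoffs (K − S): max(-18.25, 0) = 0, max(7.25, 0) = 7.25
Node 0 (S = 85): V_0 = 1/1.03·[0.9333·0.0000 + 0.0667·7.2500] = 0.4693

$0.47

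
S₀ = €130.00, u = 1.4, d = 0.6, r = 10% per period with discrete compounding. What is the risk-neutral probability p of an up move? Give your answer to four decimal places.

p = 0.6250

Risk-neutral probability p = (1 + 0.1 − 0.6)/(1.4 − 0.6) = 0.5000/0.8000 = 0.6250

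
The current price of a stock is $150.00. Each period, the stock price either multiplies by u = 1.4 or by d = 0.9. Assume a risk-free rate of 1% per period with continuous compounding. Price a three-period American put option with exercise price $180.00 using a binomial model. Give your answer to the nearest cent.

$37.45

Risk-neutral probability p = (e^0.01 − 0.9)/(1.4 − 0.9) = 0.1101/0.5000 = 0.2201
Terminal stock prices: S_uuu = 411.6, S_uud = 264.6, S_udd = 170.1, S_ddd = 109.4
Terminal payoffs (K − S): max(-231.6, 0) = 0, max(-84.6, 0) = 0, max(9.9, 0) = 9.9, max(70.65, 0) = 70.65
Node uu (S = 294): continuation = e^(−0.01)·[0.2201·0.0000 + 0.7799·0.0000] = 0.0000; exercise value = 0.0000 ≤ continuation, so V_uu = 0.0000
Node ud (S = 189): continuation = e^(−0.01)·[0.2201·0.0000 + 0.7799·9.9000] = 7.6442; exercise value = 0.0000 ≤ continuation, so V_ud = 7.6442
Node dd (S = 121.5): continuation = e^(−0.01)·[0.2201·9.9000 + 0.7799·70.6500] = 56.7090; exercise value = 58.5000 > continuation, so V_dd = 58.5000 (exercise)
Node u (S = 210): continuation = e^(−0.01)·[0.2201·0.0000 + 0.7799·7.6442] = 5.9024; exercise value = 0.0000 ≤ continuation, so V_u = 5.9024
Node d (S = 135): continuation = e^(−0.01)·[0.2201·7.6442 + 0.7799·58.5000] = 46.8359; exercise value = 45.0000 ≤ continuation, so V_d = 46.8359
Node 0 (S = 150): continuation = e^(−0.01)·[0.2201·5.9024 + 0.7799·46.8359] = 37.4500; exercise value = 30.0000 ≤ continuation, so V_0 = 37.4500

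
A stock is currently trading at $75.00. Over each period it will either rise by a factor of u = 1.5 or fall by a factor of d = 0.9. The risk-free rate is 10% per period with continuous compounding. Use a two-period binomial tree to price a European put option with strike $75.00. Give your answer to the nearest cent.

$5.05

Risk-neutral probability p = (e^0.1 − 0.9)/(1.5 − 0.9) = 0.2052/0.6000 = 0.3420
Terminal stock prices: S_uu = 168.8, S_ud = 101.2, S_dd = 60.75
Terminal payoffs (K − S): max(-93.75, 0) = 0, max(-26.25, 0) = 0, max(14.25, 0) = 14.25
Node u (S = 112.5): V_u = e^(−0.1)·[0.3420·0.0000 + 0.6580·0.0000] = 0.0000
Node d (S = 67.5): V_d = e^(−0.1)·[0.3420·0.0000 + 0.6580·14.2500] = 8.4848
Node 0 (S = 75): V_0 = e^(−0.1)·[0.3420·0.0000 + 0.6580·8.4848] = 5.0521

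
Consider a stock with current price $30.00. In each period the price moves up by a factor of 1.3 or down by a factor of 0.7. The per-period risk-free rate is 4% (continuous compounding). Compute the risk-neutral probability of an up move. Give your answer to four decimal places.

Risk-neutral probability p = (e^0.04 − 0.7)/(1.3 − 0.7) = 0.3408/0.6000 = 0.5680

p = 0.5680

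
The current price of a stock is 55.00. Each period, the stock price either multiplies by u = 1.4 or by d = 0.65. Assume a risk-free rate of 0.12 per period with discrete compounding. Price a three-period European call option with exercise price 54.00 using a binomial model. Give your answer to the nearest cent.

22.01

Risk-neutral probability p = (1 + 0.12 − 0.65)/(1.4 − 0.65) = 0.4700/0.7500 = 0.6267
Terminal stock prices: S_uuu = 150.9, S_uud = 70.07, S_udd = 32.53, S_ddd = 15.1
Terminal payoffs (S − K): max(96.92, 0) = 96.92, max(16.07, 0) = 16.07, max(-21.47, 0) = 0, max(-38.9, 0) = 0
Node uu (S = 107.8): V_uu = 1/1.12·[0.6267·96.9200 + 0.3733·16.0700] = 59.5857
Node ud (S = 50.05): V_ud = 1/1.12·[0.6267·16.0700 + 0.3733·0.0000] = 8.9915
Node dd (S = 23.24): V_dd = 1/1.12·[0.6267·0.0000 + 0.3733·0.0000] = 0.0000
Node u (S = 77): V_u = 1/1.12·[0.6267·59.5857 + 0.3733·8.9915] = 36.3368
Node d (S = 35.75): V_d = 1/1.12·[0.6267·8.9915 + 0.3733·0.0000] = 5.0310
Node 0 (S = 55): V_0 = 1/1.12·[0.6267·36.3368 + 0.3733·5.0310] = 22.0083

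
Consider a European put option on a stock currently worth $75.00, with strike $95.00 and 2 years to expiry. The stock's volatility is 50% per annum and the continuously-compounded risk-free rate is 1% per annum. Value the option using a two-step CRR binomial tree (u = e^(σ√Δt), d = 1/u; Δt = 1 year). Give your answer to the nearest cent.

CRR parameters: u = e^(σ√Δt) = e^(0.5·√1) = 1.6487, d = 1/u = 0.6065
Per-period rate: rΔt = 0.01·1 = 0.01, so R = e^0.01 = 1.0101
Risk-neutral probability p = (e^0.01 − 0.6065)/(1.6487 − 0.6065) = 0.4035/1.0422 = 0.3872
Terminal stock prices: S_uu = 203.9, S_ud = 75, S_dd = 27.59
Terminal payoffs (K − S): max(-108.9, 0) = 0, max(20, 0) = 20, max(67.41, 0) = 67.41
Node u (S = 123.7): V_u = e^(−0.01)·[0.3872·0.0000 + 0.6128·20.0000] = 12.1344
Node d (S = 45.49): V_d = e^(−0.01)·[0.3872·20.0000 + 0.6128·67.4090] = 48.5649
Node 0 (S = 75): V_0 = e^(−0.01)·[0.3872·12.1344 + 0.6128·48.5649] = 34.1167

$34.12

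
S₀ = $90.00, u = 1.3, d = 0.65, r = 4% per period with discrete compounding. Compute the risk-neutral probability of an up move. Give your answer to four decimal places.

p = 0.6000

Risk-neutral probability p = (1 + 0.04 − 0.65)/(1.3 − 0.65) = 0.3900/0.6500 = 0.6000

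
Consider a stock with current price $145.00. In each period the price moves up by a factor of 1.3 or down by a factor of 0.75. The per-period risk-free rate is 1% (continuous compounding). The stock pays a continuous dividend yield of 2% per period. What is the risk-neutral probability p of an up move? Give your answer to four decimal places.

Per-period risk-free factor R = e^0.01 = 1.0101; dividend-adjusted growth = e^(0.01−0.02) = 0.9900.
Risk-neutral probability p = (0.9900 − 0.75)/(1.3 − 0.75) = 0.2400/0.5500 = 0.4365

p = 0.4365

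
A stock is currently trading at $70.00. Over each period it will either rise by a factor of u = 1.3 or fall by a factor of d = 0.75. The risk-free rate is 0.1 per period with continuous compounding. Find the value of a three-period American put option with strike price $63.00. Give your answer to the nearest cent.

$4.07

Risk-neutral probability p = (e^0.1 − 0.75)/(1.3 − 0.75) = 0.3552/0.5500 = 0.6458
Terminal stock prices: S_uuu = 153.8, S_uud = 88.73, S_udd = 51.19, S_ddd = 29.53
Terminal payoffs (K − S): max(-90.79, 0) = 0, max(-25.73, 0) = 0, max(11.81, 0) = 11.81, max(33.47, 0) = 33.47
Node uu (S = 118.3): continuation = e^(−0.1)·[0.6458·0.0000 + 0.3542·0.0000] = 0.0000; exercise value = 0.0000 ≤ continuation, so V_uu = 0.0000
Node ud (S = 68.25): continuation = e^(−0.1)·[0.6458·0.0000 + 0.3542·11.8125] = 3.7862; exercise value = 0.0000 ≤ continuation, so V_ud = 3.7862
Node dd (S = 39.38): continuation = e^(−0.1)·[0.6458·11.8125 + 0.3542·33.4688] = 17.6298; exercise value = 23.6250 > continuation, so V_dd = 23.6250 (exercise)
Node u (S = 91): continuation = e^(−0.1)·[0.6458·0.0000 + 0.3542·3.7862] = 1.2136; exercise value = 0.0000 ≤ continuation, so V_u = 1.2136
Node d (S = 52.5): continuation = e^(−0.1)·[0.6458·3.7862 + 0.3542·23.6250] = 9.7847; exercise value = 10.5000 > continuation, so V_d = 10.5000 (exercise)
Node 0 (S = 70): continuation = e^(−0.1)·[0.6458·1.2136 + 0.3542·10.5000] = 4.0746; exercise value = 0.0000 ≤ continuation, so V_0 = 4.0746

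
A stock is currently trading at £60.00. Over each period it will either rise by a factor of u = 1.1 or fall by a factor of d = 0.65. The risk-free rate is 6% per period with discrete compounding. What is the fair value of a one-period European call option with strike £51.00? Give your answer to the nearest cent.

£12.89

Risk-neutral probability p = (1 + 0.06 − 0.65)/(1.1 − 0.65) = 0.4100/0.4500 = 0.9111
Terminal stock prices: S_u = 66, S_d = 39
Terminal payoffs (S − K): max(15, 0) = 15, max(-12, 0) = 0
Node 0 (S = 60): V_0 = 1/1.06·[0.9111·15.0000 + 0.0889·0.0000] = 12.8931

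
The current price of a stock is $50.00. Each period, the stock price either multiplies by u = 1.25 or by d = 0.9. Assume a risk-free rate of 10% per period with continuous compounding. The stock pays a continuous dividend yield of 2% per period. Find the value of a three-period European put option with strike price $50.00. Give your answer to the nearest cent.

Per-period risk-free factor R = e^0.1 = 1.1052; dividend-adjusted growth = e^(0.1−0.02) = 1.0833.
Risk-neutral probability p = (1.0833 − 0.9)/(1.25 − 0.9) = 0.1833/0.3500 = 0.5237
Terminal stock prices: S_uuu = 97.66, S_uud = 70.31, S_udd = 50.62, S_ddd = 36.45
Terminal payoffs (K − S): max(-47.66, 0) = 0, max(-20.31, 0) = 0, max(-0.625, 0) = 0, max(13.55, 0) = 13.55
Node uu (S = 78.12): V_uu = e^(−0.1)·[0.5237·0.0000 + 0.4763·0.0000] = 0.0000
Node ud (S = 56.25): V_ud = e^(−0.1)·[0.5237·0.0000 + 0.4763·0.0000] = 0.0000
Node dd (S = 40.5): V_dd = e^(−0.1)·[0.5237·0.0000 + 0.4763·13.5500] = 5.8400
Node u (S = 62.5): V_u = e^(−0.1)·[0.5237·0.0000 + 0.4763·0.0000] = 0.0000
Node d (S = 45): V_d = e^(−0.1)·[0.5237·0.0000 + 0.4763·5.8400] = 2.5170
Node 0 (S = 50): V_0 = e^(−0.1)·[0.5237·0.0000 + 0.4763·2.5170] = 1.0848

$1.08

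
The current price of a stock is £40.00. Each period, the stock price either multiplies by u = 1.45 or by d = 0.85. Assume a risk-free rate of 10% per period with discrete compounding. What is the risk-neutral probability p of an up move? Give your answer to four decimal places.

Risk-neutral probability p = (1 + 0.1 − 0.85)/(1.45 − 0.85) = 0.2500/0.6000 = 0.4167

p = 0.4167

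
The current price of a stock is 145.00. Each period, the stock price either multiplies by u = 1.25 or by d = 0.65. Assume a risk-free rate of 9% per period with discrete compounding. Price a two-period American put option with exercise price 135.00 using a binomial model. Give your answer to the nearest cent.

12.80

Risk-neutral probability p = (1 + 0.09 − 0.65)/(1.25 − 0.65) = 0.4400/0.6000 = 0.7333
Terminal stock prices: S_uu = 226.6, S_ud = 117.8, S_dd = 61.26
Terminal payoffs (K − S): max(-91.56, 0) = 0, max(17.19, 0) = 17.19, max(73.74, 0) = 73.74
Node u (S = 181.2): continuation = 1/1.09·[0.7333·0.0000 + 0.2667·17.1875] = 4.2049; exercise value = 0.0000 ≤ continuation, so V_u = 4.2049
Node d (S = 94.25): continuation = 1/1.09·[0.7333·17.1875 + 0.2667·73.7375] = 29.6032; exercise value = 40.7500 > continuation, so V_d = 40.7500 (exercise)
Node 0 (S = 145): continuation = 1/1.09·[0.7333·4.2049 + 0.2667·40.7500] = 12.7984; exercise value = 0.0000 ≤ continuation, so V_0 = 12.7984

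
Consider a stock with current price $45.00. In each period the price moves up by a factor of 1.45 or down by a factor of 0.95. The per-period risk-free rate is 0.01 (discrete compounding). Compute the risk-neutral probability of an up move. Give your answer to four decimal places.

Risk-neutral probability p = (1 + 0.01 − 0.95)/(1.45 − 0.95) = 0.0600/0.5000 = 0.1200

p = 0.1200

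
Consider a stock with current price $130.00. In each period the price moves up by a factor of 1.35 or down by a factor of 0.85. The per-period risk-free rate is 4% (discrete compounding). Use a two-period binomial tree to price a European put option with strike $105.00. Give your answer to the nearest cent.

Risk-neutral probability p = (1 + 0.04 − 0.85)/(1.35 − 0.85) = 0.1900/0.5000 = 0.3800
Terminal stock prices: S_uu = 236.9, S_ud = 149.2, S_dd = 93.92
Terminal payoffs (K − S): max(-131.9, 0) = 0, max(-44.17, 0) = 0, max(11.08, 0) = 11.08
Node u (S = 175.5): V_u = 1/1.04·[0.3800·0.0000 + 0.6200·0.0000] = 0.0000
Node d (S = 110.5): V_d = 1/1.04·[0.3800·0.0000 + 0.6200·11.0750] = 6.6024
Node 0 (S = 130): V_0 = 1/1.04·[0.3800·0.0000 + 0.6200·6.6024] = 3.9360

$3.94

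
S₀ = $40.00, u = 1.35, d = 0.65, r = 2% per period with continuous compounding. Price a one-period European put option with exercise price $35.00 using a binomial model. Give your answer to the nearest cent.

Risk-neutral probability p = (e^0.02 − 0.65)/(1.35 − 0.65) = 0.3702/0.7000 = 0.5289
Terminal stock prices: S_u = 54, S_d = 26
Terminal payoffs (K − S): max(-19, 0) = 0, max(9, 0) = 9
Node 0 (S = 40): V_0 = e^(−0.02)·[0.5289·0.0000 + 0.4711·9.0000] = 4.1563

$4.16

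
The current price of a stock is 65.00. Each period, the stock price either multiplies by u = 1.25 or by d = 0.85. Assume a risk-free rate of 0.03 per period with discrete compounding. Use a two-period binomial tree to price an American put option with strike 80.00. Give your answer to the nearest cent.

15.77

Risk-neutral probability p = (1 + 0.03 − 0.85)/(1.25 − 0.85) = 0.1800/0.4000 = 0.4500
Terminal stock prices: S_uu = 101.6, S_ud = 69.06, S_dd = 46.96
Terminal payoffs (K − S): max(-21.56, 0) = 0, max(10.94, 0) = 10.94, max(33.04, 0) = 33.04
Node u (S = 81.25): continuation = 1/1.03·[0.4500·0.0000 + 0.5500·10.9375] = 5.8404; exercise value = 0.0000 ≤ continuation, so V_u = 5.8404
Node d (S = 55.25): continuation = 1/1.03·[0.4500·10.9375 + 0.5500·33.0375] = 22.4199; exercise value = 24.7500 > continuation, so V_d = 24.7500 (exercise)
Node 0 (S = 65): continuation = 1/1.03·[0.4500·5.8404 + 0.5500·24.7500] = 15.7677; exercise value = 15.0000 ≤ continuation, so V_0 = 15.7677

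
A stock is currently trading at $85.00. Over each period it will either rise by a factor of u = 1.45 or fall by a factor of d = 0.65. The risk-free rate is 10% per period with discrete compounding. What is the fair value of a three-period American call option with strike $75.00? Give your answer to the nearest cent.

$37.47

Risk-neutral probability p = (1 + 0.1 − 0.65)/(1.45 − 0.65) = 0.4500/0.8000 = 0.5625
Terminal stock prices: S_uuu = 259.1, S_uud = 116.2, S_udd = 52.07, S_ddd = 23.34
Terminal payoffs (S − K): max(184.1, 0) = 184.1, max(41.16, 0) = 41.16, max(-22.93, 0) = 0, max(-51.66, 0) = 0
Node uu (S = 178.7): continuation = 1/1.1·[0.5625·184.1331 + 0.4375·41.1631] = 110.5307; exercise value = 103.7125 ≤ continuation, so V_uu = 110.5307
Node ud (S = 80.11): continuation = 1/1.1·[0.5625·41.1631 + 0.4375·0.0000] = 21.0493; exercise value = 5.1125 ≤ continuation, so V_ud = 21.0493
Node dd (S = 35.91): continuation = 1/1.1·[0.5625·0.0000 + 0.4375·0.0000] = 0.0000; exercise value = 0.0000 ≤ continuation, so V_dd = 0.0000
Node u (S = 123.2): continuation = 1/1.1·[0.5625·110.5307 + 0.4375·21.0493] = 64.8933; exercise value = 48.2500 ≤ continuation, so V_u = 64.8933
Node d (S = 55.25): continuation = 1/1.1·[0.5625·21.0493 + 0.4375·0.0000] = 10.7639; exercise value = 0.0000 ≤ continuation, so V_d = 10.7639
Node 0 (S = 85): continuation = 1/1.1·[0.5625·64.8933 + 0.4375·10.7639] = 37.4651; exercise value = 10.0000 ≤ continuation, so V_0 = 37.4651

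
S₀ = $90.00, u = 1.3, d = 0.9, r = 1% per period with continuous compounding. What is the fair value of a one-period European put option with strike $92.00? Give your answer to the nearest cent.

$7.89

Risk-neutral probability p = (e^0.01 − 0.9)/(1.3 − 0.9) = 0.1101/0.4000 = 0.2751
Terminal stock prices: S_u = 117, S_d = 81
Terminal payoffs (K − S): max(-25, 0) = 0, max(11, 0) = 11
Node 0 (S = 90): V_0 = e^(−0.01)·[0.2751·0.0000 + 0.7249·11.0000] = 7.8943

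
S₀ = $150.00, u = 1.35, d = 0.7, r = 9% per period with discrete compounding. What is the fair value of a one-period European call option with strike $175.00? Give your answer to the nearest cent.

Risk-neutral probability p = (1 + 0.09 − 0.7)/(1.35 − 0.7) = 0.3900/0.6500 = 0.6000
Terminal stock prices: S_u = 202.5, S_d = 105
Terminal payoffs (S − K): max(27.5, 0) = 27.5, max(-70, 0) = 0
Node 0 (S = 150): V_0 = 1/1.09·[0.6000·27.5000 + 0.4000·0.0000] = 15.1376

$15.14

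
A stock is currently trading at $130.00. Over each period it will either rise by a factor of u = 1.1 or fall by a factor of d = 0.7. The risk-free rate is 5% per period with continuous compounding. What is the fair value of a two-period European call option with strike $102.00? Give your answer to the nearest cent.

Risk-neutral probability p = (e^0.05 − 0.7)/(1.1 − 0.7) = 0.3513/0.4000 = 0.8782
Terminal stock prices: S_uu = 157.3, S_ud = 100.1, S_dd = 63.7
Terminal payoffs (S − K): max(55.3, 0) = 55.3, max(-1.9, 0) = 0, max(-38.3, 0) = 0
Node u (S = 143): V_u = e^(−0.05)·[0.8782·55.3000 + 0.1218·0.0000] = 46.1948
Node d (S = 91): V_d = e^(−0.05)·[0.8782·0.0000 + 0.1218·0.0000] = 0.0000
Node 0 (S = 130): V_0 = e^(−0.05)·[0.8782·46.1948 + 0.1218·0.0000] = 38.5887

$38.59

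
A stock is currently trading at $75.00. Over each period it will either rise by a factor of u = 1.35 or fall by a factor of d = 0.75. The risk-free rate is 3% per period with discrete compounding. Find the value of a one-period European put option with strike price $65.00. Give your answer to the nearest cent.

$4.53

Risk-neutral probability p = (1 + 0.03 − 0.75)/(1.35 − 0.75) = 0.2800/0.6000 = 0.4667
Terminal stock prices: S_u = 101.2, S_d = 56.25
Terminal payoffs (K − S): max(-36.25, 0) = 0, max(8.75, 0) = 8.75
Node 0 (S = 75): V_0 = 1/1.03·[0.4667·0.0000 + 0.5333·8.7500] = 4.5307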